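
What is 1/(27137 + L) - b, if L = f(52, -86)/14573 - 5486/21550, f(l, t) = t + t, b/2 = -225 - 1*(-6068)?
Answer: -49795453961989821/4261120496236 ≈ -11686.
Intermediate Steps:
b = 11686 (b = 2*(-225 - 1*(-6068)) = 2*(-225 + 6068) = 2*5843 = 11686)
f(l, t) = 2*t
L = -41827039/157024075 (L = (2*(-86))/14573 - 5486/21550 = -172*1/14573 - 5486*1/21550 = -172/14573 - 2743/10775 = -41827039/157024075 ≈ -0.26637)
1/(27137 + L) - b = 1/(27137 - 41827039/157024075) - 1*11686 = 1/(4261120496236/157024075) - 11686 = 157024075/4261120496236 - 11686 = -49795453961989821/4261120496236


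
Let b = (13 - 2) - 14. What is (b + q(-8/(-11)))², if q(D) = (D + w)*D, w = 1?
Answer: 44521/14641 ≈ 3.0408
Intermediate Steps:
q(D) = D*(1 + D) (q(D) = (D + 1)*D = (1 + D)*D = D*(1 + D))
b = -3 (b = 11 - 14 = -3)
(b + q(-8/(-11)))² = (-3 + (-8/(-11))*(1 - 8/(-11)))² = (-3 + (-8*(-1/11))*(1 - 8*(-1/11)))² = (-3 + 8*(1 + 8/11)/11)² = (-3 + (8/11)*(19/11))² = (-3 + 152/121)² = (-211/121)² = 44521/14641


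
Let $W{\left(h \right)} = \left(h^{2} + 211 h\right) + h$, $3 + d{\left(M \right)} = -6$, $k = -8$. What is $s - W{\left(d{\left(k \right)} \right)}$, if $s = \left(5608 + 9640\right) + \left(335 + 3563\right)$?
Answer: $20973$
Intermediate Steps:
$d{\left(M \right)} = -9$ ($d{\left(M \right)} = -3 - 6 = -9$)
$s = 19146$ ($s = 15248 + 3898 = 19146$)
$W{\left(h \right)} = h^{2} + 212 h$
$s - W{\left(d{\left(k \right)} \right)} = 19146 - - 9 \left(212 - 9\right) = 19146 - \left(-9\right) 203 = 19146 - -1827 = 19146 + 1827 = 20973$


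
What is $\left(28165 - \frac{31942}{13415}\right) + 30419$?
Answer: $\frac{785872418}{13415} \approx 58582.0$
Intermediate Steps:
$\left(28165 - \frac{31942}{13415}\right) + 30419 = \frac{377801533}{13415} + 30419 = \frac{785872418}{13415}$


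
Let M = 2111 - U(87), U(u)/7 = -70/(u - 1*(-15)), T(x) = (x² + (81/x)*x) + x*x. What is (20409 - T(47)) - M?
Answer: 703504/51 ≈ 13794.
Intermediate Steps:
T(x) = 81 + 2*x² (T(x) = (x² + 81) + x² = (81 + x²) + x² = 81 + 2*x²)
U(u) = -490/(15 + u) (U(u) = 7*(-70/(u - 1*(-15))) = 7*(-70/(u + 15)) = 7*(-70/(15 + u)) = -490/(15 + u))
M = 107906/51 (M = 2111 - (-490)/(15 + 87) = 2111 - (-490)/102 = 2111 - 1*(-245/51) = 2111 + 245/51 = 107906/51 ≈ 2115.8)
(20409 - T(47)) - M = (20409 - (81 + 2*47²)) - 1*107906/51 = (20409 - (81 + 2*2209)) - 107906/51 = (20409 - (81 + 4418)) - 107906/51 = (20409 - 1*4499) - 107906/51 = (20409 - 4499) - 107906/51 = 15910 - 107906/51 = 703504/51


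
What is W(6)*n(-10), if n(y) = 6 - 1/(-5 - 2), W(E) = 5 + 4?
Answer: 387/7 ≈ 55.286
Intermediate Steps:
W(E) = 9
n(y) = 43/7 (n(y) = 6 - 1/(-7) = 6 - 1*(-⅐) = 6 + ⅐ = 43/7)
W(6)*n(-10) = 9*(43/7) = 387/7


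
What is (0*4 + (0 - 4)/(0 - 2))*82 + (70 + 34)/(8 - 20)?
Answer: 466/3 ≈ 155.33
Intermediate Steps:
(0*4 + (0 - 4)/(0 - 2))*82 + (70 + 34)/(8 - 20) = (0 - 4/(-2))*82 + 104/(-12) = (0 - 4*(-1/2))*82 + 104*(-1/12) = (0 + 2)*82 - 26/3 = 2*82 - 26/3 = 164 - 26/3 = 466/3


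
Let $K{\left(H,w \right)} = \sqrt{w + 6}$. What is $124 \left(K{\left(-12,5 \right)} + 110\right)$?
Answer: $13640 + 124 \sqrt{11} \approx 14051.0$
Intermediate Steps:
$K{\left(H,w \right)} = \sqrt{6 + w}$
$124 \left(K{\left(-12,5 \right)} + 110\right) = 124 \left(\sqrt{6 + 5} + 110\right) = 124 \left(\sqrt{11} + 110\right) = 124 \left(110 + \sqrt{11}\right) = 13640 + 124 \sqrt{11}$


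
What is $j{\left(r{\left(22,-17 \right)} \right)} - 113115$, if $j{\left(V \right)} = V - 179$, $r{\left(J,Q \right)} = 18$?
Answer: $-113276$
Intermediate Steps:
$j{\left(V \right)} = -179 + V$
$j{\left(r{\left(22,-17 \right)} \right)} - 113115 = \left(-179 + 18\right) - 113115 = -161 - 113115 = -113276$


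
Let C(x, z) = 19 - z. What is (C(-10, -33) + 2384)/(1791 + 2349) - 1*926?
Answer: -319267/345 ≈ -925.41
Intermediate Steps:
(C(-10, -33) + 2384)/(1791 + 2349) - 1*926 = ((19 - 1*(-33)) + 2384)/(1791 + 2349) - 1*926 = ((19 + 33) + 2384)/4140 - 926 = (52 + 2384)*(1/4140) - 926 = 2436*(1/4140) - 926 = 203/345 - 926 = -319267/345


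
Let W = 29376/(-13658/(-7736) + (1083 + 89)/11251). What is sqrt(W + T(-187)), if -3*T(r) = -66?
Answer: sqrt(462956710447656310)/5424425 ≈ 125.43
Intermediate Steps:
T(r) = 22 (T(r) = -1/3*(-66) = 22)
W = 426136755456/27122125 (W = 29376/(-13658*(-1/7736) + 1172*(1/11251)) = 29376/(6829/3868 + 1172/11251) = 29376/(81366375/43518868) = 29376*(43518868/81366375) = 426136755456/27122125 ≈ 15712.)
sqrt(W + T(-187)) = sqrt(426136755456/27122125 + 22) = sqrt(426733442206/27122125) = sqrt(462956710447656310)/5424425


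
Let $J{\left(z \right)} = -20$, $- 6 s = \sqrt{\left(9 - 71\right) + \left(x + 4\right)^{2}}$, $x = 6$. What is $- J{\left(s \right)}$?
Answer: $20$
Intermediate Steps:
$s = - \frac{\sqrt{38}}{6}$ ($s = - \frac{\sqrt{\left(9 - 71\right) + \left(6 + 4\right)^{2}}}{6} = - \frac{\sqrt{\left(9 - 71\right) + 10^{2}}}{6} = - \frac{\sqrt{-62 + 100}}{6} = - \frac{\sqrt{38}}{6} \approx -1.0274$)
$- J{\left(s \right)} = \left(-1\right) \left(-20\right) = 20$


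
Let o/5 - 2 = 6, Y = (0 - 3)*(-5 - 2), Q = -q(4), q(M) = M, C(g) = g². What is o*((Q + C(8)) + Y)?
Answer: 3240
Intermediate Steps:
Q = -4 (Q = -1*4 = -4)
Y = 21 (Y = -3*(-7) = 21)
o = 40 (o = 10 + 5*6 = 10 + 30 = 40)
o*((Q + C(8)) + Y) = 40*((-4 + 8²) + 21) = 40*((-4 + 64) + 21) = 40*(60 + 21) = 40*81 = 3240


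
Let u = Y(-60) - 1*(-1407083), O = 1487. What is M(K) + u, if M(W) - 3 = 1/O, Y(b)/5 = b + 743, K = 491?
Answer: 2097414988/1487 ≈ 1.4105e+6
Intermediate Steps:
Y(b) = 3715 + 5*b (Y(b) = 5*(b + 743) = 5*(743 + b) = 3715 + 5*b)
u = 1410498 (u = (3715 + 5*(-60)) - 1*(-1407083) = (3715 - 300) + 1407083 = 3415 + 1407083 = 1410498)
M(W) = 4462/1487 (M(W) = 3 + 1/1487 = 4462/1487)
M(K) + u = 4462/1487 + 1410498 = 2097414988/1487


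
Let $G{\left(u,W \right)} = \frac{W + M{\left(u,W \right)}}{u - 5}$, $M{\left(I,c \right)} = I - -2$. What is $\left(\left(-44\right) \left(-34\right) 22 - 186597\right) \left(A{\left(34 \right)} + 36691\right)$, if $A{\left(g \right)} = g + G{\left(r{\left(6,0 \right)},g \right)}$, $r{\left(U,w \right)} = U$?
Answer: $-5650536395$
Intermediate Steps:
$M{\left(I,c \right)} = 2 + I$ ($M{\left(I,c \right)} = I + 2 = 2 + I$)
$G{\left(u,W \right)} = \frac{2 + W + u}{-5 + u}$ ($G{\left(u,W \right)} = \frac{W + \left(2 + u\right)}{u - 5} = \frac{2 + W + u}{-5 + u}$)
$A{\left(g \right)} = 8 + 2 g$ ($A{\left(g \right)} = g + \frac{2 + g + 6}{-5 + 6} = g + \frac{8 + g}{1} = g + 1 \left(8 + g\right) = g + \left(8 + g\right) = 8 + 2 g$)
$\left(\left(-44\right) \left(-34\right) 22 - 186597\right) \left(A{\left(34 \right)} + 36691\right) = \left(\left(-44\right) \left(-34\right) 22 - 186597\right) \left(\left(8 + 2 \cdot 34\right) + 36691\right) = \left(1496 \cdot 22 - 186597\right) \left(\left(8 + 68\right) + 36691\right) = \left(32912 - 186597\right) \left(76 + 36691\right) = \left(-153685\right) 36767 = -5650536395$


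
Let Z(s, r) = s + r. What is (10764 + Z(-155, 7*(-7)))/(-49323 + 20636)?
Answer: -10560/28687 ≈ -0.36811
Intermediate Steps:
Z(s, r) = r + s
(10764 + Z(-155, 7*(-7)))/(-49323 + 20636) = (10764 + (7*(-7) - 155))/(-49323 + 20636) = (10764 + (-49 - 155))/(-28687) = (10764 - 204)*(-1/28687) = 10560*(-1/28687) = -10560/28687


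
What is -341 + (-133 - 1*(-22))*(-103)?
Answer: 11092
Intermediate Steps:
-341 + (-133 - 1*(-22))*(-103) = -341 + (-133 + 22)*(-103) = -341 - 111*(-103) = -341 + 11433 = 11092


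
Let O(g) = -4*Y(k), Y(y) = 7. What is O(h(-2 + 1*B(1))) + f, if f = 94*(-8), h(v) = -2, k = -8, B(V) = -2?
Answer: -780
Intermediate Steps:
f = -752
O(g) = -28 (O(g) = -4*7 = -28)
O(h(-2 + 1*B(1))) + f = -28 - 752 = -780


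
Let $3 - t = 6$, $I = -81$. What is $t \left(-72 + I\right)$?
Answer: $459$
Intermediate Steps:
$t = -3$ ($t = 3 - 6 = -3$)
$t \left(-72 + I\right) = - 3 \left(-72 - 81\right) = \left(-3\right) \left(-153\right) = 459$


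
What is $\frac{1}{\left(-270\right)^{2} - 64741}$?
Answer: $\frac{1}{8159} \approx 0.00012256$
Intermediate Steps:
$\frac{1}{\left(-270\right)^{2} - 64741} = \frac{1}{72900 - 64741} = \frac{1}{8159}$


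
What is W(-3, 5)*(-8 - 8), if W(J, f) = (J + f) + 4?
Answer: -96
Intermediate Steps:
W(J, f) = 4 + J + f
W(-3, 5)*(-8 - 8) = (4 - 3 + 5)*(-8 - 8) = 6*(-16) = -96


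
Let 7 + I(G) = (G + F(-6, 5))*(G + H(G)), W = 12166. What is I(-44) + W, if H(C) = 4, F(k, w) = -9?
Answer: 14279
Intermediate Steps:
I(G) = -7 + (-9 + G)*(4 + G) (I(G) = -7 + (G - 9)*(G + 4) = -7 + (-9 + G)*(4 + G))
I(-44) + W = (-43 + (-44)² - 5*(-44)) + 12166 = (-43 + 1936 + 220) + 12166 = 2113 + 12166 = 14279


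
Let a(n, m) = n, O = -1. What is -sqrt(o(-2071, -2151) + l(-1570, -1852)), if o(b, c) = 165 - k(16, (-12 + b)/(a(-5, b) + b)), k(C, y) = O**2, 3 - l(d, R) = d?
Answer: -3*sqrt(193) ≈ -41.677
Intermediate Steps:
l(d, R) = 3 - d
k(C, y) = 1 (k(C, y) = (-1)**2 = 1)
o(b, c) = 164 (o(b, c) = 165 - 1*1 = 165 - 1 = 164)
-sqrt(o(-2071, -2151) + l(-1570, -1852)) = -sqrt(164 + (3 - 1*(-1570))) = -sqrt(164 + (3 + 1570)) = -sqrt(164 + 1573) = -sqrt(1737) = -3*sqrt(193)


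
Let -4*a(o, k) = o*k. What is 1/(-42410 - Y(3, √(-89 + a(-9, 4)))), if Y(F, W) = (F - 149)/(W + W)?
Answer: -3392800/143888653329 + 292*I*√5/143888653329 ≈ -2.3579e-5 + 4.5378e-9*I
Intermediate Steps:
a(o, k) = -k*o/4 (a(o, k) = -o*k/4 = -k*o/4)
Y(F, W) = (-149 + F)/(2*W) (Y(F, W) = (-149 + F)/((2*W)) = (-149 + F)*(1/(2*W)) = (-149 + F)/(2*W))
1/(-42410 - Y(3, √(-89 + a(-9, 4)))) = 1/(-42410 - (-149 + 3)/(2*(√(-89 - ¼*4*(-9))))) = 1/(-42410 - (-146)/(2*(√(-89 + 9)))) = 1/(-42410 - (-146)/(2*(√(-80)))) = 1/(-42410 - (-146)/(2*(4*I*√5))) = 1/(-42410 - (-I*√5/20)*(-146)/2) = 1/(-42410 - 73*I*√5/20)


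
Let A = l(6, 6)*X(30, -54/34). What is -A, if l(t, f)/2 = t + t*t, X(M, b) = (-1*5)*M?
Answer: 12600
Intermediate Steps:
X(M, b) = -5*M
l(t, f) = 2*t + 2*t² (l(t, f) = 2*(t + t*t) = 2*(t + t²) = 2*t + 2*t²)
A = -12600 (A = (2*6*(1 + 6))*(-5*30) = (2*6*7)*(-150) = 84*(-150) = -12600)
-A = -1*(-12600) = 12600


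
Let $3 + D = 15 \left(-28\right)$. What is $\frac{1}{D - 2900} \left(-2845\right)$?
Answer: $\frac{2845}{3323} \approx 0.85615$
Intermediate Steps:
$D = -423$ ($D = -3 + 15 \left(-28\right) = -3 - 420 = -423$)
$\frac{1}{D - 2900} \left(-2845\right) = \frac{1}{-423 - 2900} \left(-2845\right) = \frac{1}{-3323} \left(-2845\right) = \left(- \frac{1}{3323}\right) \left(-2845\right) = \frac{2845}{3323}$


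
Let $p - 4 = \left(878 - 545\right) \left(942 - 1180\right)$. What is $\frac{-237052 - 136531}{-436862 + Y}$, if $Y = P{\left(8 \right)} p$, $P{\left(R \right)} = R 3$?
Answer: $\frac{373583}{2338862} \approx 0.15973$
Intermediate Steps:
$P{\left(R \right)} = 3 R$
$p = -79250$ ($p = 4 + \left(878 - 545\right) \left(942 - 1180\right) = 4 + 333 \left(-238\right) = 4 - 79254 = -79250$)
$Y = -1902000$ ($Y = 3 \cdot 8 \left(-79250\right) = 24 \left(-79250\right) = -1902000$)
$\frac{-237052 - 136531}{-436862 + Y} = \frac{-237052 - 136531}{-436862 - 1902000} = - \frac{373583}{-2338862} = \left(-373583\right) \left(- \frac{1}{2338862}\right) = \frac{373583}{2338862}$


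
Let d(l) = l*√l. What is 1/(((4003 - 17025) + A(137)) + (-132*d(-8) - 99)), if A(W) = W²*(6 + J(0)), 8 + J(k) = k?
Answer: -50659/2575255369 - 2112*I*√2/2575255369 ≈ -1.9671e-5 - 1.1598e-6*I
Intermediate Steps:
d(l) = l^(3/2)
J(k) = -8 + k
A(W) = -2*W² (A(W) = W²*(6 + (-8 + 0)) = W²*(6 - 8) = W²*(-2) = -2*W²)
1/(((4003 - 17025) + A(137)) + (-132*d(-8) - 99)) = 1/(((4003 - 17025) - 2*137²) + (-(-2112)*I*√2 - 99)) = 1/((-13022 - 2*18769) + (-(-2112)*I*√2 - 99)) = 1/((-13022 - 37538) + (2112*I*√2 - 99)) = 1/(-50560 + (-99 + 2112*I*√2)) = 1/(-50659 + 2112*I*√2)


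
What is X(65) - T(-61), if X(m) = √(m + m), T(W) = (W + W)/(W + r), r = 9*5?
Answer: -61/8 + √130 ≈ 3.7768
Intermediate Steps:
r = 45
T(W) = 2*W/(45 + W) (T(W) = (W + W)/(W + 45) = (2*W)/(45 + W) = 2*W/(45 + W))
X(m) = √2*√m (X(m) = √(2*m) = √2*√m)
X(65) - T(-61) = √2*√65 - 2*(-61)/(45 - 61) = √130 - 2*(-61)/(-16) = √130 - 2*(-61)*(-1)/16 = √130 - 1*61/8 = √130 - 61/8 = -61/8 + √130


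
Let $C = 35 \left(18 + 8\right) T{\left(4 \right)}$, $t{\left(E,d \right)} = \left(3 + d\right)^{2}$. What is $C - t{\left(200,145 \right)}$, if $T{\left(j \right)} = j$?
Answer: $-18264$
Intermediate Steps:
$C = 3640$ ($C = 35 \left(18 + 8\right) 4 = 35 \cdot 26 \cdot 4 = 910 \cdot 4 = 3640$)
$C - t{\left(200,145 \right)} = 3640 - \left(3 + 145\right)^{2} = 3640 - 148^{2} = 3640 - 21904 = -18264$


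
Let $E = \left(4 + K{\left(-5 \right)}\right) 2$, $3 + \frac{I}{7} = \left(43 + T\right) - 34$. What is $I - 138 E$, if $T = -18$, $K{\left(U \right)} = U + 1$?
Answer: $-84$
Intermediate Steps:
$K{\left(U \right)} = 1 + U$
$I = -84$ ($I = -21 + 7 \left(\left(43 - 18\right) - 34\right) = -21 + 7 \left(25 - 34\right) = -21 + 7 \left(-9\right) = -21 - 63 = -84$)
$E = 0$ ($E = \left(4 + \left(1 - 5\right)\right) 2 = \left(4 - 4\right) 2 = 0 \cdot 2 = 0$)
$I - 138 E = -84 - 0 = -84 + 0 = -84$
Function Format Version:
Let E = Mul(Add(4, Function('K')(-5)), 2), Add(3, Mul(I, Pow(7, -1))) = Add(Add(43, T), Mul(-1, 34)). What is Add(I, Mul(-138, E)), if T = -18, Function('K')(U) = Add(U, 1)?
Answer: -84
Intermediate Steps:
Function('K')(U) = Add(1, U)
I = -84 (I = Add(-21, Mul(7, Add(Add(43, -18), Mul(-1, 34)))) = Add(-21, Mul(7, Add(25, -34))) = Add(-21, Mul(7, -9)) = Add(-21, -63) = -84)
E = 0 (E = Mul(Add(4, Add(1, -5)), 2) = Mul(Add(4, -4), 2) = Mul(0, 2) = 0)
Add(I, Mul(-138, E)) = Add(-84, Mul(-138, 0)) = Add(-84, 0) = -84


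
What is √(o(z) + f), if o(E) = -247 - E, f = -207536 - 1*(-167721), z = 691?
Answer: I*√40753 ≈ 201.87*I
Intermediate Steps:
f = -39815 (f = -207536 + 167721 = -39815)
√(o(z) + f) = √((-247 - 1*691) - 39815) = √((-247 - 691) - 39815) = √(-938 - 39815) = √(-40753) = I*√40753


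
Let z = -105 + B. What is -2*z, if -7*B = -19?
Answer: 1432/7 ≈ 204.57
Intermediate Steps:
B = 19/7 (B = -⅐*(-19) = 19/7 ≈ 2.7143)
z = -716/7 (z = -105 + 19/7 = -716/7 ≈ -102.29)
-2*z = -2*(-716/7) = 1432/7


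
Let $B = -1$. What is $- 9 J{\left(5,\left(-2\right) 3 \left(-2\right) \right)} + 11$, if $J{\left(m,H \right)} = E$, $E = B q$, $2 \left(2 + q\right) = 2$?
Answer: $2$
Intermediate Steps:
$q = -1$ ($q = -2 + \frac{1}{2} \cdot 2 = -2 + 1 = -1$)
$E = 1$ ($E = \left(-1\right) \left(-1\right) = 1$)
$J{\left(m,H \right)} = 1$
$- 9 J{\left(5,\left(-2\right) 3 \left(-2\right) \right)} + 11 = \left(-9\right) 1 + 11 = -9 + 11 = 2$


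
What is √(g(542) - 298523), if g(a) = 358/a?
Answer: I*√21923779134/271 ≈ 546.37*I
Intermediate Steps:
√(g(542) - 298523) = √(358/542 - 298523) = √(358*(1/542) - 298523) = √(179/271 - 298523) = √(-80899554/271) = I*√21923779134/271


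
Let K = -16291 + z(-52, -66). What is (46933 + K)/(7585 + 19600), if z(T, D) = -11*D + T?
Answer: 31316/27185 ≈ 1.1520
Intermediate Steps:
z(T, D) = T - 11*D
K = -15617 (K = -16291 + (-52 - 11*(-66)) = -16291 + (-52 + 726) = -16291 + 674 = -15617)
(46933 + K)/(7585 + 19600) = (46933 - 15617)/(7585 + 19600) = 31316/27185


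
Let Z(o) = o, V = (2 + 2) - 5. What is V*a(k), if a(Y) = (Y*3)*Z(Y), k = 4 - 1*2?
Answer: -12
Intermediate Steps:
k = 2 (k = 4 - 2 = 2)
V = -1 (V = 4 - 5 = -1)
a(Y) = 3*Y**2 (a(Y) = (Y*3)*Y = (3*Y)*Y = 3*Y**2)
V*a(k) = -3*2**2 = -3*4 = -1*12 = -12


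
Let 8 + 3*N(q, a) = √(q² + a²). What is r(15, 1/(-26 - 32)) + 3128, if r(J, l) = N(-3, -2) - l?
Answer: 543811/174 + √13/3 ≈ 3126.6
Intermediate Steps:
N(q, a) = -8/3 + √(a² + q²)/3 (N(q, a) = -8/3 + √(q² + a²)/3 = -8/3 + √(a² + q²)/3)
r(J, l) = -8/3 - l + √13/3 (r(J, l) = (-8/3 + √((-2)² + (-3)²)/3) - l = (-8/3 + √(4 + 9)/3) - l = (-8/3 + √13/3) - l = -8/3 - l + √13/3)
r(15, 1/(-26 - 32)) + 3128 = (-8/3 - 1/(-26 - 32) + √13/3) + 3128 = (-8/3 - 1/(-58) + √13/3) + 3128 = (-8/3 - 1*(-1/58) + √13/3) + 3128 = (-8/3 + 1/58 + √13/3) + 3128 = (-461/174 + √13/3) + 3128 = 543811/174 + √13/3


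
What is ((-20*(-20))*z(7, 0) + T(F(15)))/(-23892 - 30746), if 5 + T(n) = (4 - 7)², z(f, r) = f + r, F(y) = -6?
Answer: -1402/27319 ≈ -0.051320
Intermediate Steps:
T(n) = 4 (T(n) = -5 + (4 - 7)² = -5 + (-3)² = -5 + 9 = 4)
((-20*(-20))*z(7, 0) + T(F(15)))/(-23892 - 30746) = ((-20*(-20))*(7 + 0) + 4)/(-23892 - 30746) = (400*7 + 4)/(-54638) = (2800 + 4)*(-1/54638) = 2804*(-1/54638) = -1402/27319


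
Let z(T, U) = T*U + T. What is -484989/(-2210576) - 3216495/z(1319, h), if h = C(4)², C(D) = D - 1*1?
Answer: -710390964621/2915749744 ≈ -243.64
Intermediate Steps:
C(D) = -1 + D (C(D) = D - 1 = -1 + D)
h = 9 (h = (-1 + 4)² = 3² = 9)
z(T, U) = T + T*U
-484989/(-2210576) - 3216495/z(1319, h) = -484989/(-2210576) - 3216495*1/(1319*(1 + 9)) = -484989*(-1/2210576) - 3216495/(1319*10) = 484989/2210576 - 3216495/13190 = 484989/2210576 - 3216495*1/13190 = 484989/2210576 - 643299/2638 = -710390964621/2915749744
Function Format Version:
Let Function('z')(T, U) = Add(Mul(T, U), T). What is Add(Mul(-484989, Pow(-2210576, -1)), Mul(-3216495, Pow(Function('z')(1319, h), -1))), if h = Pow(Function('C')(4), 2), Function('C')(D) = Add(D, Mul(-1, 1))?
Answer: Rational(-710390964621, 2915749744) ≈ -243.64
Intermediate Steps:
Function('C')(D) = Add(-1, D) (Function('C')(D) = Add(D, -1) = Add(-1, D))
h = 9 (h = Pow(Add(-1, 4), 2) = Pow(3, 2) = 9)
Function('z')(T, U) = Add(T, Mul(T, U))
Add(Mul(-484989, Pow(-2210576, -1)), Mul(-3216495, Pow(Function('z')(1319, h), -1))) = Add(Mul(-484989, Pow(-2210576, -1)), Mul(-3216495, Pow(Mul(1319, Add(1, 9)), -1))) = Add(Mul(-484989, Rational(-1, 2210576)), Mul(-3216495, Pow(Mul(1319, 10), -1))) = Add(Rational(484989, 2210576), Mul(-3216495, Pow(13190, -1))) = Add(Rational(484989, 2210576), Mul(-3216495, Rational(1, 13190))) = Add(Rational(484989, 2210576), Rational(-643299, 2638)) = Rational(-710390964621, 2915749744)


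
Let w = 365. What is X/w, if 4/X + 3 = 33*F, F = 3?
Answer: 1/8760 ≈ 0.00011416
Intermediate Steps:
X = 1/24 (X = 4/(-3 + 33*3) = 4/(-3 + 99) = 4/96 = 4*(1/96) = 1/24 ≈ 0.041667)
X/w = (1/24)/365 = (1/24)*(1/365) = 1/8760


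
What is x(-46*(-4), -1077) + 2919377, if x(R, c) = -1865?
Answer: 2917512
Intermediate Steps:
x(-46*(-4), -1077) + 2919377 = -1865 + 2919377 = 2917512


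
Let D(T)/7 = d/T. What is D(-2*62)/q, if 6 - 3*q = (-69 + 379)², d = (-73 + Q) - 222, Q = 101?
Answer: -2037/5957828 ≈ -0.00034190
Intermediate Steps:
d = -194 (d = (-73 + 101) - 222 = 28 - 222 = -194)
D(T) = -1358/T (D(T) = 7*(-194/T) = -1358/T)
q = -96094/3 (q = 2 - (-69 + 379)²/3 = 2 - ⅓*310² = 2 - ⅓*96100 = 2 - 96100/3 = -96094/3 ≈ -32031.)
D(-2*62)/q = (-1358/((-2*62)))/(-96094/3) = -1358/(-124)*(-3/96094) = -1358*(-1/124)*(-3/96094) = (679/62)*(-3/96094) = -2037/5957828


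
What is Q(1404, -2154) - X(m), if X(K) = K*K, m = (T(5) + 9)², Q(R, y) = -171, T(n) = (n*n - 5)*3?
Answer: -22667292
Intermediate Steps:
T(n) = -15 + 3*n² (T(n) = (n² - 5)*3 = (-5 + n²)*3 = -15 + 3*n²)
m = 4761 (m = ((-15 + 3*5²) + 9)² = ((-15 + 3*25) + 9)² = ((-15 + 75) + 9)² = (60 + 9)² = 69² = 4761)
X(K) = K²
Q(1404, -2154) - X(m) = -171 - 1*4761² = -171 - 1*22667121 = -171 - 22667121 = -22667292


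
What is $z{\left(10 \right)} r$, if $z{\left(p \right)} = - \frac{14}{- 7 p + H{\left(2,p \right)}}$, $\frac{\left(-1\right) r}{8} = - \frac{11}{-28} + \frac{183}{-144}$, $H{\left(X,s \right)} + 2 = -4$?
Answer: $\frac{295}{228} \approx 1.2939$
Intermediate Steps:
$H{\left(X,s \right)} = -6$ ($H{\left(X,s \right)} = -2 - 4 = -6$)
$r = \frac{295}{42}$ ($r = - 8 \left(- \frac{11}{-28} + \frac{183}{-144}\right) = - 8 \left(\left(-11\right) \left(- \frac{1}{28}\right) + 183 \left(- \frac{1}{144}\right)\right) = - 8 \left(\frac{11}{28} - \frac{61}{48}\right) = \left(-8\right) \left(- \frac{295}{336}\right) = \frac{295}{42} \approx 7.0238$)
$z{\left(p \right)} = - \frac{14}{-6 - 7 p}$ ($z{\left(p \right)} = - \frac{14}{- 7 p - 6} = - \frac{14}{-6 - 7 p}$)
$z{\left(10 \right)} r = \frac{14}{6 + 7 \cdot 10} \cdot \frac{295}{42} = \frac{14}{6 + 70} \cdot \frac{295}{42} = \frac{14}{76} \cdot \frac{295}{42} = 14 \cdot \frac{1}{76} \cdot \frac{295}{42} = \frac{7}{38} \cdot \frac{295}{42} = \frac{295}{228}$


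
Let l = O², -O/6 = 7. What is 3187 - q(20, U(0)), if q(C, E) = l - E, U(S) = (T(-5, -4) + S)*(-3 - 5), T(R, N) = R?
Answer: 1463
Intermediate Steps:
O = -42 (O = -6*7 = -42)
U(S) = 40 - 8*S (U(S) = (-5 + S)*(-3 - 5) = (-5 + S)*(-8) = 40 - 8*S)
l = 1764 (l = (-42)² = 1764)
q(C, E) = 1764 - E
3187 - q(20, U(0)) = 3187 - (1764 - (40 - 8*0)) = 3187 - (1764 - (40 + 0)) = 3187 - (1764 - 1*40) = 3187 - (1764 - 40) = 3187 - 1*1724 = 3187 - 1724 = 1463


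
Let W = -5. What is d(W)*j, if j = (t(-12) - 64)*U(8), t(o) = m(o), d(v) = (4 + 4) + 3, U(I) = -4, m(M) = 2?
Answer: 2728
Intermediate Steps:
d(v) = 11 (d(v) = 8 + 3 = 11)
t(o) = 2
j = 248 (j = (2 - 64)*(-4) = -62*(-4) = 248)
d(W)*j = 11*248 = 2728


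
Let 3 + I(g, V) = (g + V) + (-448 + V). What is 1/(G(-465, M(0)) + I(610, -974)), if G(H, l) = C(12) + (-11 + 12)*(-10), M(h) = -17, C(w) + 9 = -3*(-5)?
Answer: -1/1793 ≈ -0.00055772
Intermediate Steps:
C(w) = 6 (C(w) = -9 - 3*(-5) = -9 + 15 = 6)
I(g, V) = -451 + g + 2*V (I(g, V) = -3 + ((g + V) + (-448 + V)) = -3 + ((V + g) + (-448 + V)) = -3 + (-448 + g + 2*V) = -451 + g + 2*V)
G(H, l) = -4 (G(H, l) = 6 + (-11 + 12)*(-10) = 6 + 1*(-10) = 6 - 10 = -4)
1/(G(-465, M(0)) + I(610, -974)) = 1/(-4 + (-451 + 610 + 2*(-974))) = 1/(-4 + (-451 + 610 - 1948)) = 1/(-4 - 1789) = 1/(-1793) = -1/1793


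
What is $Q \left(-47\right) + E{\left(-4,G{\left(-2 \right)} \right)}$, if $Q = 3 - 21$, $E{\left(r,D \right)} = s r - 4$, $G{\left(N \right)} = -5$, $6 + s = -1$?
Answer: $870$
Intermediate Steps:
$s = -7$ ($s = -6 - 1 = -7$)
$E{\left(r,D \right)} = -4 - 7 r$ ($E{\left(r,D \right)} = - 7 r - 4 = -4 - 7 r$)
$Q = -18$
$Q \left(-47\right) + E{\left(-4,G{\left(-2 \right)} \right)} = \left(-18\right) \left(-47\right) - -24 = 846 + \left(-4 + 28\right) = 846 + 24 = 870$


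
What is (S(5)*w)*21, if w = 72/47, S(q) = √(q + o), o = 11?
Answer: 6048/47 ≈ 128.68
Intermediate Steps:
S(q) = √(11 + q) (S(q) = √(q + 11) = √(11 + q))
w = 72/47 (w = 72*(1/47) = 72/47 ≈ 1.5319)
(S(5)*w)*21 = (√(11 + 5)*(72/47))*21 = (√16*(72/47))*21 = (4*(72/47))*21 = (288/47)*21 = 6048/47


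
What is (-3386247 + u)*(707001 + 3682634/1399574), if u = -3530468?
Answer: -3422058234563588360/699787 ≈ -4.8901e+12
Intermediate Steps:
(-3386247 + u)*(707001 + 3682634/1399574) = (-3386247 - 3530468)*(707001 + 3682634/1399574) = -6916715*(707001 + 3682634*(1/1399574)) = -6916715*(707001 + 1841317/699787) = -6916715*494751950104/699787 = -3422058234563588360/699787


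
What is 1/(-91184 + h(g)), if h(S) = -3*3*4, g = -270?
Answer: -1/91220 ≈ -1.0963e-5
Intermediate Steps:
h(S) = -36 (h(S) = -9*4 = -36)
1/(-91184 + h(g)) = 1/(-91184 - 36) = 1/(-91220) = -1/91220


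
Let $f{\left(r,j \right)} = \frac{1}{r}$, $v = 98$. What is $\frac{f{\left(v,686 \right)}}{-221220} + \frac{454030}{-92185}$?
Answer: $- \frac{1968634143797}{399706047720} \approx -4.9252$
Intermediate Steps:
$\frac{f{\left(v,686 \right)}}{-221220} + \frac{454030}{-92185} = \frac{1}{98 \left(-221220\right)} + \frac{454030}{-92185} = \frac{1}{98} \left(- \frac{1}{221220}\right) + 454030 \left(- \frac{1}{92185}\right) = - \frac{1}{21679560} - \frac{90806}{18437} = - \frac{1968634143797}{399706047720}$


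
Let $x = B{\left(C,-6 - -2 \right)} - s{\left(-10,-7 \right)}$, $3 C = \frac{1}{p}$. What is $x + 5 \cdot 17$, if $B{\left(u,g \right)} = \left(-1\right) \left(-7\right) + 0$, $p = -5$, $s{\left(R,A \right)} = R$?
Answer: $102$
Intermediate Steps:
$C = - \frac{1}{15}$ ($C = \frac{1}{3 \left(-5\right)} = \frac{1}{3} \left(- \frac{1}{5}\right) = - \frac{1}{15} \approx -0.066667$)
$B{\left(u,g \right)} = 7$ ($B{\left(u,g \right)} = 7 + 0 = 7$)
$x = 17$ ($x = 7 - -10 = 7 + 10 = 17$)
$x + 5 \cdot 17 = 17 + 5 \cdot 17 = 17 + 85 = 102$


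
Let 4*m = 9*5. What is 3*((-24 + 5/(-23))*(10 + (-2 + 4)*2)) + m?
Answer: -92541/92 ≈ -1005.9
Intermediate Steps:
m = 45/4 (m = (9*5)/4 = (¼)*45 = 45/4 ≈ 11.250)
3*((-24 + 5/(-23))*(10 + (-2 + 4)*2)) + m = 3*((-24 + 5/(-23))*(10 + (-2 + 4)*2)) + 45/4 = 3*((-24 + 5*(-1/23))*(10 + 2*2)) + 45/4 = 3*((-24 - 5/23)*(10 + 4)) + 45/4 = 3*(-557/23*14) + 45/4 = 3*(-7798/23) + 45/4 = -23394/23 + 45/4 = -92541/92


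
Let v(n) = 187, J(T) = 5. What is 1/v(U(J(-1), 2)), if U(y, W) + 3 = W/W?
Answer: 1/187 ≈ 0.0053476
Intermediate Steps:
U(y, W) = -2 (U(y, W) = -3 + W/W = -3 + 1 = -2)
1/v(U(J(-1), 2)) = 1/187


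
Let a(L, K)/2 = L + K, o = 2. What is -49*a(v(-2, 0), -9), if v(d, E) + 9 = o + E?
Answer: 1568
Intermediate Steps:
v(d, E) = -7 + E (v(d, E) = -9 + (2 + E) = -7 + E)
a(L, K) = 2*K + 2*L (a(L, K) = 2*(L + K) = 2*(K + L) = 2*K + 2*L)
-49*a(v(-2, 0), -9) = -49*(2*(-9) + 2*(-7 + 0)) = -49*(-18 + 2*(-7)) = -49*(-18 - 14) = -49*(-32) = 1568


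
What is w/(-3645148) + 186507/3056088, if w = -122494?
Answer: 87849838459/928324421752 ≈ 0.094633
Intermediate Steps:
w/(-3645148) + 186507/3056088 = -122494/(-3645148) + 186507/3056088 = -122494*(-1/3645148) + 186507*(1/3056088) = 61247/1822574 + 62169/1018696 = 87849838459/928324421752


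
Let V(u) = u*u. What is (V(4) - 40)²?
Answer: 576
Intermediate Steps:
V(u) = u²
(V(4) - 40)² = (4² - 40)² = (16 - 40)² = (-24)² = 576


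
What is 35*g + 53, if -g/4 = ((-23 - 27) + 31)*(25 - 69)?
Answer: -116987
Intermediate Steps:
g = -3344 (g = -4*((-23 - 27) + 31)*(25 - 69) = -4*(-50 + 31)*(-44) = -(-76)*(-44) = -4*836 = -3344)
35*g + 53 = 35*(-3344) + 53 = -117040 + 53 = -116987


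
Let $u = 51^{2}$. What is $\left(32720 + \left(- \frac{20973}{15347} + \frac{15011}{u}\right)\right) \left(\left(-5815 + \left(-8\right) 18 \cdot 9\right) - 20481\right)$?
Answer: $- \frac{2120165970394784}{2348091} \approx -9.0293 \cdot 10^{8}$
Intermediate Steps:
$u = 2601$
$\left(32720 + \left(- \frac{20973}{15347} + \frac{15011}{u}\right)\right) \left(\left(-5815 + \left(-8\right) 18 \cdot 9\right) - 20481\right) = \left(32720 + \left(- \frac{20973}{15347} + \frac{15011}{2601}\right)\right) \left(\left(-5815 + \left(-8\right) 18 \cdot 9\right) - 20481\right) = \left(32720 + \left(\left(-20973\right) \frac{1}{15347} + 15011 \cdot \frac{1}{2601}\right)\right) \left(\left(-5815 - 1296\right) - 20481\right) = \left(32720 + \left(- \frac{20973}{15347} + \frac{883}{153}\right)\right) \left(\left(-5815 - 1296\right) - 20481\right) = \left(32720 + \frac{10342532}{2348091}\right) \left(-7111 - 20481\right) = \frac{76839880052}{2348091} \left(-27592\right) = - \frac{2120165970394784}{2348091}$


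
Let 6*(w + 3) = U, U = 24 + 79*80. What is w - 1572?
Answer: -1553/3 ≈ -517.67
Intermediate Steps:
U = 6344 (U = 24 + 6320 = 6344)
w = 3163/3 (w = -3 + (⅙)*6344 = -3 + 3172/3 = 3163/3 ≈ 1054.3)
w - 1572 = 3163/3 - 1572 = -1553/3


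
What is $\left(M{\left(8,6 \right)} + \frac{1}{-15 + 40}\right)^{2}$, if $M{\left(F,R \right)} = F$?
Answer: $\frac{40401}{625} \approx 64.642$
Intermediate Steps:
$\left(M{\left(8,6 \right)} + \frac{1}{-15 + 40}\right)^{2} = \left(8 + \frac{1}{-15 + 40}\right)^{2} = \left(8 + \frac{1}{25}\right)^{2} = \left(\frac{201}{25}\right)^{2} = \frac{40401}{625}$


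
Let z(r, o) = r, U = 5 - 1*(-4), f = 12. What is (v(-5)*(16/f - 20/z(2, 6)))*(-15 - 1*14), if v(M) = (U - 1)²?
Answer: 48256/3 ≈ 16085.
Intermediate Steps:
U = 9 (U = 5 + 4 = 9)
v(M) = 64 (v(M) = (9 - 1)² = 8² = 64)
(v(-5)*(16/f - 20/z(2, 6)))*(-15 - 1*14) = (64*(16/12 - 20/2))*(-15 - 1*14) = (64*(16*(1/12) - 20*½))*(-15 - 14) = (64*(4/3 - 10))*(-29) = (64*(-26/3))*(-29) = -1664/3*(-29) = 48256/3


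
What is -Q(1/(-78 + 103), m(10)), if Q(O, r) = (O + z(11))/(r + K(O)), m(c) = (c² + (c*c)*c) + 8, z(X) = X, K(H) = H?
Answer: -276/27701 ≈ -0.0099635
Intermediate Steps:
m(c) = 8 + c² + c³ (m(c) = (c² + c²*c) + 8 = (c² + c³) + 8 = 8 + c² + c³)
Q(O, r) = (11 + O)/(O + r) (Q(O, r) = (O + 11)/(r + O) = (11 + O)/(O + r))
-Q(1/(-78 + 103), m(10)) = -(11 + 1/(-78 + 103))/(1/(-78 + 103) + (8 + 10² + 10³)) = -(11 + 1/25)/(1/25 + (8 + 100 + 1000)) = -(11 + 1/25)/(1/25 + 1108) = -276/(27701/25*25) = -25*276/(27701*25) = -1*276/27701 = -276/27701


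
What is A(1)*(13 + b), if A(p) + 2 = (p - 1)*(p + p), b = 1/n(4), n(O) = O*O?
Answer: -209/8 ≈ -26.125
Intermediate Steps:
n(O) = O**2
b = 1/16 (b = 1/(4**2) = 1/16 ≈ 0.062500)
A(p) = -2 + 2*p*(-1 + p) (A(p) = -2 + (p - 1)*(p + p) = -2 + (-1 + p)*(2*p) = -2 + 2*p*(-1 + p))
A(1)*(13 + b) = (-2 - 2*1 + 2*1**2)*(13 + 1/16) = (-2 - 2 + 2*1)*(209/16) = (-2 - 2 + 2)*(209/16) = -2*209/16 = -209/8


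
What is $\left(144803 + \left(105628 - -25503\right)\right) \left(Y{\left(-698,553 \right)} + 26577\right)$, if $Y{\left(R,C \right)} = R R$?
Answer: $141769646454$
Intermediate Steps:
$Y{\left(R,C \right)} = R^{2}$
$\left(144803 + \left(105628 - -25503\right)\right) \left(Y{\left(-698,553 \right)} + 26577\right) = \left(144803 + \left(105628 - -25503\right)\right) \left(\left(-698\right)^{2} + 26577\right) = \left(144803 + \left(105628 + 25503\right)\right) \left(487204 + 26577\right) = \left(144803 + 131131\right) 513781 = 275934 \cdot 513781 = 141769646454$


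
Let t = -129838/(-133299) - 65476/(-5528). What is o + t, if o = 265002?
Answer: 48820822615883/184219218 ≈ 2.6502e+5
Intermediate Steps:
t = 2361407447/184219218 (t = -129838*(-1/133299) - 65476*(-1/5528) = 129838/133299 + 16369/1382 = 2361407447/184219218 ≈ 12.818)
o + t = 265002 + 2361407447/184219218 = 48820822615883/184219218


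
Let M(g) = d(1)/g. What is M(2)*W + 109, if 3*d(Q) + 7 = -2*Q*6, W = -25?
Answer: 1129/6 ≈ 188.17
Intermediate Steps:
d(Q) = -7/3 - 4*Q (d(Q) = -7/3 + (-2*Q*6)/3 = -7/3 + (-12*Q)/3 = -7/3 - 4*Q)
M(g) = -19/(3*g) (M(g) = (-7/3 - 4*1)/g = (-7/3 - 4)/g = -19/(3*g))
M(2)*W + 109 = -19/3/2*(-25) + 109 = -19/3*½*(-25) + 109 = -19/6*(-25) + 109 = 475/6 + 109 = 1129/6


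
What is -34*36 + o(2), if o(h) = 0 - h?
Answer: -1226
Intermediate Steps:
o(h) = -h
-34*36 + o(2) = -34*36 - 1*2 = -1224 - 2 = -1226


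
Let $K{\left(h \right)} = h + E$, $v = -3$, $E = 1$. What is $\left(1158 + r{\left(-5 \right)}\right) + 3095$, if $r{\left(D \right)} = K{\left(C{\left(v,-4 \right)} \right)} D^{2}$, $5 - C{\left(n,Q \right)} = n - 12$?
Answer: $4778$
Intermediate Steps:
$C{\left(n,Q \right)} = 17 - n$ ($C{\left(n,Q \right)} = 5 - \left(n - 12\right) = 5 - \left(-12 + n\right) = 17 - n$)
$K{\left(h \right)} = 1 + h$ ($K{\left(h \right)} = h + 1 = 1 + h$)
$r{\left(D \right)} = 21 D^{2}$ ($r{\left(D \right)} = \left(1 + \left(17 - -3\right)\right) D^{2} = \left(1 + \left(17 + 3\right)\right) D^{2} = \left(1 + 20\right) D^{2} = 21 D^{2}$)
$\left(1158 + r{\left(-5 \right)}\right) + 3095 = \left(1158 + 21 \left(-5\right)^{2}\right) + 3095 = \left(1158 + 21 \cdot 25\right) + 3095 = \left(1158 + 525\right) + 3095 = 1683 + 3095 = 4778$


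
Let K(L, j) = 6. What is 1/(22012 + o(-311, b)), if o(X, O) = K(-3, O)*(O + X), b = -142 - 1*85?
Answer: 1/18784 ≈ 5.3237e-5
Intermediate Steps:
b = -227 (b = -142 - 85 = -227)
o(X, O) = 6*O + 6*X (o(X, O) = 6*(O + X) = 6*O + 6*X)
1/(22012 + o(-311, b)) = 1/(22012 + (6*(-227) + 6*(-311))) = 1/(22012 + (-1362 - 1866)) = 1/(22012 - 3228) = 1/18784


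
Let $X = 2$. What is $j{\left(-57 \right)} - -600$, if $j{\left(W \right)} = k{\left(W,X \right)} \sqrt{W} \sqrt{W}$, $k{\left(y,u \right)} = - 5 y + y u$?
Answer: $-9147$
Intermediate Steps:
$k{\left(y,u \right)} = - 5 y + u y$
$j{\left(W \right)} = - 3 W^{2}$ ($j{\left(W \right)} = W \left(-5 + 2\right) \sqrt{W} \sqrt{W} = W \left(-3\right) \sqrt{W} \sqrt{W} = - 3 W \sqrt{W} \sqrt{W} = - 3 W^{\frac{3}{2}} \sqrt{W} = - 3 W^{2}$)
$j{\left(-57 \right)} - -600 = - 3 \left(-57\right)^{2} - -600 = \left(-3\right) 3249 + 600 = -9747 + 600 = -9147$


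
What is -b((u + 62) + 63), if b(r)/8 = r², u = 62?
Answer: -279752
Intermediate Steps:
b(r) = 8*r²
-b((u + 62) + 63) = -8*((62 + 62) + 63)² = -8*(124 + 63)² = -8*187² = -8*34969 = -1*279752 = -279752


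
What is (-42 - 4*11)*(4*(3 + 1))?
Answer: -1376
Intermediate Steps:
(-42 - 4*11)*(4*(3 + 1)) = (-42 - 44)*(4*4) = -86*16 = -1376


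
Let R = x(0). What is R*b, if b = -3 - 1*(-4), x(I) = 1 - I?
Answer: 1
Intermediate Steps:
b = 1 (b = -3 + 4 = 1)
R = 1 (R = 1 - 1*0 = 1 + 0 = 1)
R*b = 1*1 = 1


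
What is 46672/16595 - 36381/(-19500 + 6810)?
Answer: 15946805/2807874 ≈ 5.6793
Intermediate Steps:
46672/16595 - 36381/(-19500 + 6810) = 46672*(1/16595) - 36381/(-12690) = 46672/16595 - 36381*(-1/12690) = 46672/16595 + 12127/4230 = 15946805/2807874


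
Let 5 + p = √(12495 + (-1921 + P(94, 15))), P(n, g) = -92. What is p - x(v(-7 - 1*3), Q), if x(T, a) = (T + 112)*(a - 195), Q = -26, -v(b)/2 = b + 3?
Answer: 27841 + √10482 ≈ 27943.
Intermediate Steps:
v(b) = -6 - 2*b (v(b) = -2*(b + 3) = -2*(3 + b) = -6 - 2*b)
x(T, a) = (-195 + a)*(112 + T) (x(T, a) = (112 + T)*(-195 + a) = (-195 + a)*(112 + T))
p = -5 + √10482 (p = -5 + √(12495 + (-1921 - 92)) = -5 + √(12495 - 2013) = -5 + √10482 ≈ 97.382)
p - x(v(-7 - 1*3), Q) = (-5 + √10482) - (-21840 - 195*(-6 - 2*(-7 - 1*3)) + 112*(-26) + (-6 - 2*(-7 - 1*3))*(-26)) = (-5 + √10482) - (-21840 - 195*(-6 - 2*(-7 - 3)) - 2912 + (-6 - 2*(-7 - 3))*(-26)) = (-5 + √10482) - (-21840 - 195*(-6 - 2*(-10)) - 2912 + (-6 - 2*(-10))*(-26)) = (-5 + √10482) - (-21840 - 195*(-6 + 20) - 2912 + (-6 + 20)*(-26)) = (-5 + √10482) - (-21840 - 195*14 - 2912 + 14*(-26)) = (-5 + √10482) - (-21840 - 2730 - 2912 - 364) = (-5 + √10482) - 1*(-27846) = (-5 + √10482) + 27846 = 27841 + √10482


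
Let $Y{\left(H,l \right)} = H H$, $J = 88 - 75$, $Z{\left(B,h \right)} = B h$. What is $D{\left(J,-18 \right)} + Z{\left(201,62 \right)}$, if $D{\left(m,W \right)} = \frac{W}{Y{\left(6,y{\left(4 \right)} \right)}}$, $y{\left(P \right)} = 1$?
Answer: $\frac{24923}{2} \approx 12462.0$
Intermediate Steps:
$J = 13$ ($J = 88 - 75 = 13$)
$Y{\left(H,l \right)} = H^{2}$
$D{\left(m,W \right)} = \frac{W}{36}$ ($D{\left(m,W \right)} = \frac{W}{6^{2}} = \frac{W}{36}$)
$D{\left(J,-18 \right)} + Z{\left(201,62 \right)} = \frac{1}{36} \left(-18\right) + 201 \cdot 62 = - \frac{1}{2} + 12462 = \frac{24923}{2}$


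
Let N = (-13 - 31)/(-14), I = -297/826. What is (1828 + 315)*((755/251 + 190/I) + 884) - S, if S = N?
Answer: 401002736809/521829 ≈ 7.6846e+5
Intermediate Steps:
I = -297/826 (I = -297*1/826 = -297/826 ≈ -0.35956)
N = 22/7 (N = -44*(-1/14) = 22/7 ≈ 3.1429)
S = 22/7 ≈ 3.1429
(1828 + 315)*((755/251 + 190/I) + 884) - S = (1828 + 315)*((755/251 + 190/(-297/826)) + 884) - 1*22/7 = 2143*((755*(1/251) + 190*(-826/297)) + 884) - 22/7 = 2143*((755/251 - 156940/297) + 884) - 22/7 = 2143*(-39167705/74547 + 884) - 22/7 = 2143*(26731843/74547) - 22/7 = 57286339549/74547 - 22/7 = 401002736809/521829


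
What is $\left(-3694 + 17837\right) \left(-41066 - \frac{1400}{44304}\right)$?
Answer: $- \frac{3216453148669}{5538} \approx -5.808 \cdot 10^{8}$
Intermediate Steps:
$\left(-3694 + 17837\right) \left(-41066 - \frac{1400}{44304}\right) = 14143 \left(-41066 - \frac{175}{5538}\right) = 14143 \left(- \frac{227423683}{5538}\right) = - \frac{3216453148669}{5538}$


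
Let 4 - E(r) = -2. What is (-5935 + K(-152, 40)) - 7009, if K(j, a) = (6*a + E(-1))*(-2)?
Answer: -13436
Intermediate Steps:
E(r) = 6 (E(r) = 4 - 1*(-2) = 4 + 2 = 6)
K(j, a) = -12 - 12*a (K(j, a) = (6*a + 6)*(-2) = (6 + 6*a)*(-2) = -12 - 12*a)
(-5935 + K(-152, 40)) - 7009 = (-5935 + (-12 - 12*40)) - 7009 = (-5935 + (-12 - 480)) - 7009 = (-5935 - 492) - 7009 = -6427 - 7009 = -13436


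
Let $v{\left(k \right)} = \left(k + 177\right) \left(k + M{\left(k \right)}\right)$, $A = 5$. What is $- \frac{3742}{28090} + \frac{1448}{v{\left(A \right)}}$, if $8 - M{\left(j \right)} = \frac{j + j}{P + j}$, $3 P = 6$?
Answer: $\frac{8198417}{14789385} \approx 0.55434$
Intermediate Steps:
$P = 2$ ($P = \frac{1}{3} \cdot 6 = 2$)
$M{\left(j \right)} = 8 - \frac{2 j}{2 + j}$ ($M{\left(j \right)} = 8 - \frac{j + j}{2 + j} = 8 - \frac{2 j}{2 + j}$)
$v{\left(k \right)} = \left(177 + k\right) \left(k + \frac{2 \left(8 + 3 k\right)}{2 + k}\right)$ ($v{\left(k \right)} = \left(k + 177\right) \left(k + \frac{2 \left(8 + 3 k\right)}{2 + k}\right) = \left(177 + k\right) \left(k + \frac{2 \left(8 + 3 k\right)}{2 + k}\right)$)
$- \frac{3742}{28090} + \frac{1448}{v{\left(A \right)}} = - \frac{3742}{28090} + \frac{1448}{\frac{1}{2 + 5} \left(2832 + 5^{3} + 185 \cdot 5^{2} + 1432 \cdot 5\right)} = \left(-3742\right) \frac{1}{28090} + \frac{1448}{\frac{1}{7} \left(2832 + 125 + 185 \cdot 25 + 7160\right)} = - \frac{1871}{14045} + \frac{1448}{\frac{1}{7} \left(2832 + 125 + 4625 + 7160\right)} = - \frac{1871}{14045} + \frac{1448}{\frac{1}{7} \cdot 14742} = - \frac{1871}{14045} + \frac{1448}{2106} = - \frac{1871}{14045} + 1448 \cdot \frac{1}{2106} = - \frac{1871}{14045} + \frac{724}{1053} = \frac{8198417}{14789385}$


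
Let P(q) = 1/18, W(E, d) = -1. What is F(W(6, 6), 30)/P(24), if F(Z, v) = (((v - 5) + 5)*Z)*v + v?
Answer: -15660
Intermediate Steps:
P(q) = 1/18
F(Z, v) = v + Z*v**2 (F(Z, v) = (((-5 + v) + 5)*Z)*v + v = (v*Z)*v + v = (Z*v)*v + v = Z*v**2 + v = v + Z*v**2)
F(W(6, 6), 30)/P(24) = (30*(1 - 1*30))/(1/18) = (30*(1 - 30))*18 = (30*(-29))*18 = -870*18 = -15660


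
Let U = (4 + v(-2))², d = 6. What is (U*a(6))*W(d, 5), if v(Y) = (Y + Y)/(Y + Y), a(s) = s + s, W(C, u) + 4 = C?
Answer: 600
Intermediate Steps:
W(C, u) = -4 + C
a(s) = 2*s
v(Y) = 1 (v(Y) = (2*Y)/((2*Y)) = (2*Y)*(1/(2*Y)) = 1)
U = 25 (U = (4 + 1)² = 5² = 25)
(U*a(6))*W(d, 5) = (25*(2*6))*(-4 + 6) = (25*12)*2 = 300*2 = 600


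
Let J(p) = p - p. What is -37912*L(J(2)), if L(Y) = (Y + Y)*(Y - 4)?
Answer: 0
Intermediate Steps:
J(p) = 0
L(Y) = 2*Y*(-4 + Y) (L(Y) = (2*Y)*(-4 + Y) = 2*Y*(-4 + Y))
-37912*L(J(2)) = -75824*0*(-4 + 0) = -75824*0*(-4) = -37912*0 = 0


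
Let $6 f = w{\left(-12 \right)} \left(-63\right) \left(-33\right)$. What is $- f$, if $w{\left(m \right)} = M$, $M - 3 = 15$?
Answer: $-6237$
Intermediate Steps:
$M = 18$ ($M = 3 + 15 = 18$)
$w{\left(m \right)} = 18$
$f = 6237$ ($f = \frac{18 \left(-63\right) \left(-33\right)}{6} = \frac{\left(-1134\right) \left(-33\right)}{6} = \frac{1}{6} \cdot 37422 = 6237$)
$- f = \left(-1\right) 6237 = -6237$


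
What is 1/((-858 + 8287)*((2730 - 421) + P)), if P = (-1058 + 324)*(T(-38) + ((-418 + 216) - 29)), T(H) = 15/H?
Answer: 1/1278922682 ≈ 7.8191e-10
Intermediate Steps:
P = 3227031/19 (P = (-1058 + 324)*(15/(-38) + ((-418 + 216) - 29)) = -734*(15*(-1/38) + (-202 - 29)) = -734*(-15/38 - 231) = -734*(-8793/38) = 3227031/19 ≈ 1.6984e+5)
1/((-858 + 8287)*((2730 - 421) + P)) = 1/((-858 + 8287)*((2730 - 421) + 3227031/19)) = 1/(7429*(2309 + 3227031/19)) = 1/(7429*(3270902/19)) = (1/7429)*(19/3270902) = 1/1278922682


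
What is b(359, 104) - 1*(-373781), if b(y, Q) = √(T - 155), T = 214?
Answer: 373781 + √59 ≈ 3.7379e+5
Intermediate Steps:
b(y, Q) = √59 (b(y, Q) = √(214 - 155) = √59)
b(359, 104) - 1*(-373781) = √59 - 1*(-373781) = √59 + 373781 = 373781 + √59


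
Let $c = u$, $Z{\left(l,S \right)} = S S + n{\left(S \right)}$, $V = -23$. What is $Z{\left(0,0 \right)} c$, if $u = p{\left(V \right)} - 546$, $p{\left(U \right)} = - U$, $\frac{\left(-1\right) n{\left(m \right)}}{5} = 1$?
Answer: $2615$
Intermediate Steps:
$n{\left(m \right)} = -5$ ($n{\left(m \right)} = \left(-5\right) 1 = -5$)
$Z{\left(l,S \right)} = -5 + S^{2}$ ($Z{\left(l,S \right)} = S S - 5 = S^{2} - 5 = -5 + S^{2}$)
$u = -523$ ($u = \left(-1\right) \left(-23\right) - 546 = 23 - 546 = -523$)
$c = -523$
$Z{\left(0,0 \right)} c = \left(-5 + 0^{2}\right) \left(-523\right) = \left(-5 + 0\right) \left(-523\right) = \left(-5\right) \left(-523\right) = 2615$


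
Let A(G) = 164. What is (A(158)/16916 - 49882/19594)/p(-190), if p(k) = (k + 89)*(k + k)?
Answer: -26268453/397535367235 ≈ -6.6078e-5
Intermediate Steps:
p(k) = 2*k*(89 + k) (p(k) = (89 + k)*(2*k) = 2*k*(89 + k))
(A(158)/16916 - 49882/19594)/p(-190) = (164/16916 - 49882/19594)/((2*(-190)*(89 - 190))) = (164*(1/16916) - 49882*1/19594)/((2*(-190)*(-101))) = (41/4229 - 24941/9797)/38380 = -105073812/41431513*1/38380 = -26268453/397535367235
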